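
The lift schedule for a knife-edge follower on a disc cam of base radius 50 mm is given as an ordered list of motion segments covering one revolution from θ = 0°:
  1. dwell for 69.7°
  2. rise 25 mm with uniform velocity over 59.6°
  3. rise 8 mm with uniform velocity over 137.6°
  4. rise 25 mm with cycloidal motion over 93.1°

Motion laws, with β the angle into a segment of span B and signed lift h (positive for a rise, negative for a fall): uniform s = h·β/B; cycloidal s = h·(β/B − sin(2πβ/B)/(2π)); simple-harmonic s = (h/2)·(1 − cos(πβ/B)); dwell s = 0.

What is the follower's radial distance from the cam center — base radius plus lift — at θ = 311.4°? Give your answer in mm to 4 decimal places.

seg 1 [0°–69.7°] dwell: s stays 0.0000
seg 2 [69.7°–129.3°] uniform, h=25: full span → s += 25 → s = 25.0000
seg 3 [129.3°–266.9°] uniform, h=8: full span → s += 8 → s = 33.0000
seg 4 [266.9°–360°] cycloidal, h=25: θ=311.4° here. β=44.5, B=93.1. 25·(0.4780 − sin(2π·0.4780)/(2π)) = 11.4008 → s = 44.4008
radial distance = base radius + s = 50 + 44.4008 = 94.4008

94.4008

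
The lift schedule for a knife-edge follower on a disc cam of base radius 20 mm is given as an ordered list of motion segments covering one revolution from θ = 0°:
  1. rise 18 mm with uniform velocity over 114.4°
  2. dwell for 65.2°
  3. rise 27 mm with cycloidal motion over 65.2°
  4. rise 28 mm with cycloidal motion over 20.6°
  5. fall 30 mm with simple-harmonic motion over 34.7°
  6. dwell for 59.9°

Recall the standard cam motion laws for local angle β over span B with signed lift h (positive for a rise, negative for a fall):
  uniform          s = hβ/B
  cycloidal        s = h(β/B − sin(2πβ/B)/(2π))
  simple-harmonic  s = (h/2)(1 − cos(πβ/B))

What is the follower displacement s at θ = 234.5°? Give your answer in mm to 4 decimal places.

seg 1 [0°–114.4°] uniform, h=18: full span → s += 18 → s = 18.0000
seg 2 [114.4°–179.6°] dwell: s stays 18.0000
seg 3 [179.6°–244.8°] cycloidal, h=27: θ=234.5° here. β=54.9, B=65.2. 27·(0.8420 − sin(2π·0.8420)/(2π)) = 26.3333 → s = 44.3333

44.3333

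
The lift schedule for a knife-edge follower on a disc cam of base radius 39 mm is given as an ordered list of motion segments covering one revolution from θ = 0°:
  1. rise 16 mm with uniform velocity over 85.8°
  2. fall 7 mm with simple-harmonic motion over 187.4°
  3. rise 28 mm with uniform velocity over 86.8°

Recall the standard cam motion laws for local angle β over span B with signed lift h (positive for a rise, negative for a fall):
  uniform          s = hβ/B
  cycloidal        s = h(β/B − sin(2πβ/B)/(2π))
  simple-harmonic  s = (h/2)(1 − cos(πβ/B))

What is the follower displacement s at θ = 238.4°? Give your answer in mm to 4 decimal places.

seg 1 [0°–85.8°] uniform, h=16: full span → s += 16 → s = 16.0000
seg 2 [85.8°–273.2°] simple-harmonic, h=-7: θ=238.4° here. β=152.6, B=187.4. -7/2·(1 − cos(π·0.8143)) = -6.4211 → s = 9.5789

9.5789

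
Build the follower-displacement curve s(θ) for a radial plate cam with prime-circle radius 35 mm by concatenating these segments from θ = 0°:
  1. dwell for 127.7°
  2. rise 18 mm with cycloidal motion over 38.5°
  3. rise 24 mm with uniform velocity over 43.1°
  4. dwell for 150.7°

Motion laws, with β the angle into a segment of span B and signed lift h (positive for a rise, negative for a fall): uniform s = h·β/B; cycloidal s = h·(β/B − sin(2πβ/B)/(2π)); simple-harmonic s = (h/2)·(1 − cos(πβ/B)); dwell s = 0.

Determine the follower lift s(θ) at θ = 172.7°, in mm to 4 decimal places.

seg 1 [0°–127.7°] dwell: s stays 0.0000
seg 2 [127.7°–166.2°] cycloidal, h=18: full span → s += 18 → s = 18.0000
seg 3 [166.2°–209.3°] uniform, h=24: θ=172.7° here. β=6.5, B=43.1. 24·6.5/43.1 = 3.6195 → s = 21.6195

21.6195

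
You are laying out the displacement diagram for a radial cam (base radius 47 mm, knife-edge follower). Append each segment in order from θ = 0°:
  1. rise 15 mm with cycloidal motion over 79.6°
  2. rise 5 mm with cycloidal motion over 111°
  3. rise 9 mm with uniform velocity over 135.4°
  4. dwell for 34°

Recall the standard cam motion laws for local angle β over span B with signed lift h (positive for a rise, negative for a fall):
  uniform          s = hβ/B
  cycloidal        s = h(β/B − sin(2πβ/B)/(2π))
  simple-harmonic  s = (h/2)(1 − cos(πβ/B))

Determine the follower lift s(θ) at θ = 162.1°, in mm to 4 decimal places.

seg 1 [0°–79.6°] cycloidal, h=15: full span → s += 15 → s = 15.0000
seg 2 [79.6°–190.6°] cycloidal, h=5: θ=162.1° here. β=82.5, B=111. 5·(0.7432 − sin(2π·0.7432)/(2π)) = 4.5113 → s = 19.5113

19.5113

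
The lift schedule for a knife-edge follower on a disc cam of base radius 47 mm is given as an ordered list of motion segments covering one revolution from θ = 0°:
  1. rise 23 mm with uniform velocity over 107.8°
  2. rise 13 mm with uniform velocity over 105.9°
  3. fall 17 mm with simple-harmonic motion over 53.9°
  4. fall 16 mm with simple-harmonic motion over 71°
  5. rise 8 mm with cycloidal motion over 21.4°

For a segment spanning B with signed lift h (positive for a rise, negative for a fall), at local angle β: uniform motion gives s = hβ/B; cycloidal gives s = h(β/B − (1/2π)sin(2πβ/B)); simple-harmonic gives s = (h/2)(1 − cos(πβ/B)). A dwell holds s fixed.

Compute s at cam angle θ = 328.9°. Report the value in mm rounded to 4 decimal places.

seg 1 [0°–107.8°] uniform, h=23: full span → s += 23 → s = 23.0000
seg 2 [107.8°–213.7°] uniform, h=13: full span → s += 13 → s = 36.0000
seg 3 [213.7°–267.6°] simple-harmonic, h=-17: full span → s += -17 → s = 19.0000
seg 4 [267.6°–338.6°] simple-harmonic, h=-16: θ=328.9° here. β=61.3, B=71. -16/2·(1 − cos(π·0.8634)) = -15.2744 → s = 3.7256

3.7256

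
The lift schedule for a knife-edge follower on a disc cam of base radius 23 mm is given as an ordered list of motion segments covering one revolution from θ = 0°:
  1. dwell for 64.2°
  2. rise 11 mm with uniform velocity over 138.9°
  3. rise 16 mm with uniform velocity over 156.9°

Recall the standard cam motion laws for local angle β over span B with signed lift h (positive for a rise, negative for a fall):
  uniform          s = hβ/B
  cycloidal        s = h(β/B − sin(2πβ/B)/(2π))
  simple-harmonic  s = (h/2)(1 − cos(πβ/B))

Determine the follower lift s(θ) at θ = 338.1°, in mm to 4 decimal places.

seg 1 [0°–64.2°] dwell: s stays 0.0000
seg 2 [64.2°–203.1°] uniform, h=11: full span → s += 11 → s = 11.0000
seg 3 [203.1°–360°] uniform, h=16: θ=338.1° here. β=135, B=156.9. 16·135/156.9 = 13.7667 → s = 24.7667

24.7667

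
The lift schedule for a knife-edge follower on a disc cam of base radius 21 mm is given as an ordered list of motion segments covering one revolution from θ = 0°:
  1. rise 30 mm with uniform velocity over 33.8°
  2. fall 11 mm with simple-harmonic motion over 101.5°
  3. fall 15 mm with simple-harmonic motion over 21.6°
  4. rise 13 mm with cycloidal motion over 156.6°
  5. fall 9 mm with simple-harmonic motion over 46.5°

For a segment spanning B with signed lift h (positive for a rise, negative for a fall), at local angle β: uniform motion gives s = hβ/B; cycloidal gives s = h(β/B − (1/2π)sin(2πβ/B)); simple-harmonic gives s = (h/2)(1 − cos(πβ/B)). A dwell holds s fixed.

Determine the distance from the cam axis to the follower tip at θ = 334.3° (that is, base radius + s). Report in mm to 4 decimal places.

seg 1 [0°–33.8°] uniform, h=30: full span → s += 30 → s = 30.0000
seg 2 [33.8°–135.3°] simple-harmonic, h=-11: full span → s += -11 → s = 19.0000
seg 3 [135.3°–156.9°] simple-harmonic, h=-15: full span → s += -15 → s = 4.0000
seg 4 [156.9°–313.5°] cycloidal, h=13: full span → s += 13 → s = 17.0000
seg 5 [313.5°–360°] simple-harmonic, h=-9: θ=334.3° here. β=20.8, B=46.5. -9/2·(1 − cos(π·0.4473)) = -3.7585 → s = 13.2415
radial distance = base radius + s = 21 + 13.2415 = 34.2415

34.2415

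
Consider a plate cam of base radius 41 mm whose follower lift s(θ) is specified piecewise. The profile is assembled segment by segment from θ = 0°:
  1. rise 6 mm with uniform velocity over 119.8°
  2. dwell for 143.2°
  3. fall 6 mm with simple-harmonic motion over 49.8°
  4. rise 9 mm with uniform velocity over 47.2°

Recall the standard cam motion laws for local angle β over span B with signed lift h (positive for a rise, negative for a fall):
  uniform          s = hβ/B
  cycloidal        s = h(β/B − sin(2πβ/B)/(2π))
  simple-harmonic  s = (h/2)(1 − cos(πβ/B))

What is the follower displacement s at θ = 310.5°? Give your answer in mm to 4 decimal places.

seg 1 [0°–119.8°] uniform, h=6: full span → s += 6 → s = 6.0000
seg 2 [119.8°–263°] dwell: s stays 6.0000
seg 3 [263°–312.8°] simple-harmonic, h=-6: θ=310.5° here. β=47.5, B=49.8. -6/2·(1 − cos(π·0.9538)) = -5.9685 → s = 0.0315

0.0315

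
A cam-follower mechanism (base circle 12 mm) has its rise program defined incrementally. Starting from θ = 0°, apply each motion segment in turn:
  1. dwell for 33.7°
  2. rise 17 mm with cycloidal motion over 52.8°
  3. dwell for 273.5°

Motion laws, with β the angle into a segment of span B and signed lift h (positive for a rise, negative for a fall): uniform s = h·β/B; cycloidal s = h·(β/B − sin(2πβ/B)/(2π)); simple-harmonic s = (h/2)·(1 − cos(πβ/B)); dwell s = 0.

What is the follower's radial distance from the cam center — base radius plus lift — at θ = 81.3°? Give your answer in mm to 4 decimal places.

seg 1 [0°–33.7°] dwell: s stays 0.0000
seg 2 [33.7°–86.5°] cycloidal, h=17: θ=81.3° here. β=47.6, B=52.8. 17·(0.9015 − sin(2π·0.9015)/(2π)) = 16.8952 → s = 16.8952
radial distance = base radius + s = 12 + 16.8952 = 28.8952

28.8952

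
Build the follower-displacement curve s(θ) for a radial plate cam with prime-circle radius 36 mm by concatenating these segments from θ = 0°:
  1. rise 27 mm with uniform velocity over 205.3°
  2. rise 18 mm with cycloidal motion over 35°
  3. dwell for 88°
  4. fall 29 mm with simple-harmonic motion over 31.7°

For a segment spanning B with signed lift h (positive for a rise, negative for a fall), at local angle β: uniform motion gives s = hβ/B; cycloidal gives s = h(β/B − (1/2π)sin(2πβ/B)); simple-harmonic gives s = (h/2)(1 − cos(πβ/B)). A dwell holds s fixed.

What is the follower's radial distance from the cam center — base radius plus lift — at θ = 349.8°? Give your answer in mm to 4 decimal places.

seg 1 [0°–205.3°] uniform, h=27: full span → s += 27 → s = 27.0000
seg 2 [205.3°–240.3°] cycloidal, h=18: full span → s += 18 → s = 45.0000
seg 3 [240.3°–328.3°] dwell: s stays 45.0000
seg 4 [328.3°–360°] simple-harmonic, h=-29: θ=349.8° here. β=21.5, B=31.7. -29/2·(1 − cos(π·0.6782)) = -22.2014 → s = 22.7986
radial distance = base radius + s = 36 + 22.7986 = 58.7986

58.7986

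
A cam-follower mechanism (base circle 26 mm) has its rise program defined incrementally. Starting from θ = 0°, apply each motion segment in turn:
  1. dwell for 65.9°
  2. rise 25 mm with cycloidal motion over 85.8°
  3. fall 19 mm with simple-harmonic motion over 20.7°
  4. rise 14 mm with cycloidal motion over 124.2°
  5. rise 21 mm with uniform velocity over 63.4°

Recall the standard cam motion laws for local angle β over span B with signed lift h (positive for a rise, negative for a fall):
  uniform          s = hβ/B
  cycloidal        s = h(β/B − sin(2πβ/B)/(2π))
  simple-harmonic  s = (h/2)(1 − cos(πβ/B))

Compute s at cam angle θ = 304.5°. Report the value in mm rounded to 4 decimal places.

seg 1 [0°–65.9°] dwell: s stays 0.0000
seg 2 [65.9°–151.7°] cycloidal, h=25: full span → s += 25 → s = 25.0000
seg 3 [151.7°–172.4°] simple-harmonic, h=-19: full span → s += -19 → s = 6.0000
seg 4 [172.4°–296.6°] cycloidal, h=14: full span → s += 14 → s = 20.0000
seg 5 [296.6°–360°] uniform, h=21: θ=304.5° here. β=7.9, B=63.4. 21·7.9/63.4 = 2.6167 → s = 22.6167

22.6167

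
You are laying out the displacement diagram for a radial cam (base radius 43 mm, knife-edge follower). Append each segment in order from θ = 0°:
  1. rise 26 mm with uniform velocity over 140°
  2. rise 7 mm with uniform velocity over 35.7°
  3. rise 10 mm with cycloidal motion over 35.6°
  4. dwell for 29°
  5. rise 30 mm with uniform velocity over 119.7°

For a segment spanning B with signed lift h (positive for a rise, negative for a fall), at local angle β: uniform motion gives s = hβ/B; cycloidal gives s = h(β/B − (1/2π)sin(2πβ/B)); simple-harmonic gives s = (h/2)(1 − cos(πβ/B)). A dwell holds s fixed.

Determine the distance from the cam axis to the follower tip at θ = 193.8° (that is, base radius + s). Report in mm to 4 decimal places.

seg 1 [0°–140°] uniform, h=26: full span → s += 26 → s = 26.0000
seg 2 [140°–175.7°] uniform, h=7: full span → s += 7 → s = 33.0000
seg 3 [175.7°–211.3°] cycloidal, h=10: θ=193.8° here. β=18.1, B=35.6. 10·(0.5084 − sin(2π·0.5084)/(2π)) = 5.1685 → s = 38.1685
radial distance = base radius + s = 43 + 38.1685 = 81.1685

81.1685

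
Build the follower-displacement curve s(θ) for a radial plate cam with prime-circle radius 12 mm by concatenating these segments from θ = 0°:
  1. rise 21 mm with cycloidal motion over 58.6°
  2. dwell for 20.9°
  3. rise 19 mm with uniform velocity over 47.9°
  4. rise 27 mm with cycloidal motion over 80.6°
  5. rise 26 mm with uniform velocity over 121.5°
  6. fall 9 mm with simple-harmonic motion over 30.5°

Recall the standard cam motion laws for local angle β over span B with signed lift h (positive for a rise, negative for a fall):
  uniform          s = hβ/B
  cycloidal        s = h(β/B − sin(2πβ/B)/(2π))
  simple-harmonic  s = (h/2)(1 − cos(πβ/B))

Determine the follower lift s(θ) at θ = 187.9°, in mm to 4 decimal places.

seg 1 [0°–58.6°] cycloidal, h=21: full span → s += 21 → s = 21.0000
seg 2 [58.6°–79.5°] dwell: s stays 21.0000
seg 3 [79.5°–127.4°] uniform, h=19: full span → s += 19 → s = 40.0000
seg 4 [127.4°–208°] cycloidal, h=27: θ=187.9° here. β=60.5, B=80.6. 27·(0.7506 − sin(2π·0.7506)/(2π)) = 24.5639 → s = 64.5639

64.5639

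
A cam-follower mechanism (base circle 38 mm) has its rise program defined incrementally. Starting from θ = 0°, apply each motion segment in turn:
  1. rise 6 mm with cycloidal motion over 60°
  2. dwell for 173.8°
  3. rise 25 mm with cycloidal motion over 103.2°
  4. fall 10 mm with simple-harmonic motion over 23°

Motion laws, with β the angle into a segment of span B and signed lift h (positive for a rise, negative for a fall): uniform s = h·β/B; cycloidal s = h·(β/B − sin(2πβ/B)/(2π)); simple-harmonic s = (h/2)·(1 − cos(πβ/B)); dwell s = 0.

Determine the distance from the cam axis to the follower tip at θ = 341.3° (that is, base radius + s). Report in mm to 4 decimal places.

seg 1 [0°–60°] cycloidal, h=6: full span → s += 6 → s = 6.0000
seg 2 [60°–233.8°] dwell: s stays 6.0000
seg 3 [233.8°–337°] cycloidal, h=25: full span → s += 25 → s = 31.0000
seg 4 [337°–360°] simple-harmonic, h=-10: θ=341.3° here. β=4.3, B=23. -10/2·(1 − cos(π·0.1870)) = -0.8379 → s = 30.1621
radial distance = base radius + s = 38 + 30.1621 = 68.1621

68.1621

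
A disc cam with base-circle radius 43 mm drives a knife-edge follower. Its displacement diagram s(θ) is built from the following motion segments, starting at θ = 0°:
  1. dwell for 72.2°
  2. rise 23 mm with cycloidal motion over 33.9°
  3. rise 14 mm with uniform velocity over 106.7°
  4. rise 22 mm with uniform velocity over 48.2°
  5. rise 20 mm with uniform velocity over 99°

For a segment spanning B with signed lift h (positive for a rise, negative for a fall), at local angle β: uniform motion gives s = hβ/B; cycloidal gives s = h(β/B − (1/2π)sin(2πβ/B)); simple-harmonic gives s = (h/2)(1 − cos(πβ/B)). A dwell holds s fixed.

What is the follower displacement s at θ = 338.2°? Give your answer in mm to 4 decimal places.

seg 1 [0°–72.2°] dwell: s stays 0.0000
seg 2 [72.2°–106.1°] cycloidal, h=23: full span → s += 23 → s = 23.0000
seg 3 [106.1°–212.8°] uniform, h=14: full span → s += 14 → s = 37.0000
seg 4 [212.8°–261°] uniform, h=22: full span → s += 22 → s = 59.0000
seg 5 [261°–360°] uniform, h=20: θ=338.2° here. β=77.2, B=99. 20·77.2/99 = 15.5960 → s = 74.5960

74.5960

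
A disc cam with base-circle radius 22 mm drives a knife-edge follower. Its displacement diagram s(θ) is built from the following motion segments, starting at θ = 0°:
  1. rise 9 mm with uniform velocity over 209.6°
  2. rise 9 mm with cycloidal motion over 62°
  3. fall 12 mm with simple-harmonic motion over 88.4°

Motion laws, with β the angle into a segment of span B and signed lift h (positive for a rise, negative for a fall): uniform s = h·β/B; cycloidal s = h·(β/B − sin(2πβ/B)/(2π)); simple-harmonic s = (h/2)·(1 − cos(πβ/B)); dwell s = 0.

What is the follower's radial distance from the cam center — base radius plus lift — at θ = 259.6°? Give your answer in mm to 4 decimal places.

seg 1 [0°–209.6°] uniform, h=9: full span → s += 9 → s = 9.0000
seg 2 [209.6°–271.6°] cycloidal, h=9: θ=259.6° here. β=50, B=62. 9·(0.8065 − sin(2π·0.8065)/(2π)) = 8.6013 → s = 17.6013
radial distance = base radius + s = 22 + 17.6013 = 39.6013

39.6013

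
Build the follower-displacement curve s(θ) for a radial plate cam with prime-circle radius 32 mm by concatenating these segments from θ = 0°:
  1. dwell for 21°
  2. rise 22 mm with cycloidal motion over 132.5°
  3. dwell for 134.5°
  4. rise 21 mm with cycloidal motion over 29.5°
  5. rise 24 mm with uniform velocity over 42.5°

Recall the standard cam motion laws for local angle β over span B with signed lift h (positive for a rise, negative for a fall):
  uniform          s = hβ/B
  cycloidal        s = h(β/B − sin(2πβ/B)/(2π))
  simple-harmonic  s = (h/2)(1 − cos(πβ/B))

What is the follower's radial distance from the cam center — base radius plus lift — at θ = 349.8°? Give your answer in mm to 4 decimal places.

seg 1 [0°–21°] dwell: s stays 0.0000
seg 2 [21°–153.5°] cycloidal, h=22: full span → s += 22 → s = 22.0000
seg 3 [153.5°–288°] dwell: s stays 22.0000
seg 4 [288°–317.5°] cycloidal, h=21: full span → s += 21 → s = 43.0000
seg 5 [317.5°–360°] uniform, h=24: θ=349.8° here. β=32.3, B=42.5. 24·32.3/42.5 = 18.2400 → s = 61.2400
radial distance = base radius + s = 32 + 61.2400 = 93.2400

93.2400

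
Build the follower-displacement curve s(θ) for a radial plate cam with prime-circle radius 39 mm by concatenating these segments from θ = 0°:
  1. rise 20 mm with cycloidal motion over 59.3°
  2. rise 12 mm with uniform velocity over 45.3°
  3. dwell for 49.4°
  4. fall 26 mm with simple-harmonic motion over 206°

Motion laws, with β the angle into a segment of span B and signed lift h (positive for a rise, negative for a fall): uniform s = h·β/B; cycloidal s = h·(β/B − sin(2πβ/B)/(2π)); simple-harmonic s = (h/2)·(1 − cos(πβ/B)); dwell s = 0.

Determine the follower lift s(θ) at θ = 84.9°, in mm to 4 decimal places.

seg 1 [0°–59.3°] cycloidal, h=20: full span → s += 20 → s = 20.0000
seg 2 [59.3°–104.6°] uniform, h=12: θ=84.9° here. β=25.6, B=45.3. 12·25.6/45.3 = 6.7815 → s = 26.7815

26.7815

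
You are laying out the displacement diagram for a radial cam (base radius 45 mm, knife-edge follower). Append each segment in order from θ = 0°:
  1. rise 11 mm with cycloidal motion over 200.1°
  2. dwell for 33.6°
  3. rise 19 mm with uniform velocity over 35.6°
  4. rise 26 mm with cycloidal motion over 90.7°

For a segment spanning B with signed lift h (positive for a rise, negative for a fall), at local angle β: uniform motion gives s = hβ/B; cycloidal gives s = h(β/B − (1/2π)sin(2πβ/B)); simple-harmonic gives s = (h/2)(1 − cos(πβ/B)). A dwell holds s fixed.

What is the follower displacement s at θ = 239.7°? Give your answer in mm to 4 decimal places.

seg 1 [0°–200.1°] cycloidal, h=11: full span → s += 11 → s = 11.0000
seg 2 [200.1°–233.7°] dwell: s stays 11.0000
seg 3 [233.7°–269.3°] uniform, h=19: θ=239.7° here. β=6, B=35.6. 19·6/35.6 = 3.2022 → s = 14.2022

14.2022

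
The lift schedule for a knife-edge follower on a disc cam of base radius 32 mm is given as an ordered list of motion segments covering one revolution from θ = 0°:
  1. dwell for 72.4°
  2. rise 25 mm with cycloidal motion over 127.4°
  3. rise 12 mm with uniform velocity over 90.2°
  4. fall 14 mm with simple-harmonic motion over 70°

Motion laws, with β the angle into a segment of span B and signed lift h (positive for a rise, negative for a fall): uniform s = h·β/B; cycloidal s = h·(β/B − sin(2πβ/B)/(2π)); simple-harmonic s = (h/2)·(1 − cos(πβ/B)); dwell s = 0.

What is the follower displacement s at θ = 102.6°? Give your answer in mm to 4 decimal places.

seg 1 [0°–72.4°] dwell: s stays 0.0000
seg 2 [72.4°–199.8°] cycloidal, h=25: θ=102.6° here. β=30.2, B=127.4. 25·(0.2370 − sin(2π·0.2370)/(2π)) = 1.9605 → s = 1.9605

1.9605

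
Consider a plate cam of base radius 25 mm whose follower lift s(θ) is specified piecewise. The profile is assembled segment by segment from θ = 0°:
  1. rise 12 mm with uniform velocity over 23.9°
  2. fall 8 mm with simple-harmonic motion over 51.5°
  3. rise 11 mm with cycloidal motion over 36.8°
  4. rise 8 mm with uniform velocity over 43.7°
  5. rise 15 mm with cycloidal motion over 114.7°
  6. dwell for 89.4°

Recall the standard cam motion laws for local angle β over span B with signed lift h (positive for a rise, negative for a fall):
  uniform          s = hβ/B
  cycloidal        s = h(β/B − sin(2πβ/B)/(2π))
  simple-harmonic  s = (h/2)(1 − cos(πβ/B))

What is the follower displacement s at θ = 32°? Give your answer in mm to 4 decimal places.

seg 1 [0°–23.9°] uniform, h=12: full span → s += 12 → s = 12.0000
seg 2 [23.9°–75.4°] simple-harmonic, h=-8: θ=32° here. β=8.1, B=51.5. -8/2·(1 − cos(π·0.1573)) = -0.4784 → s = 11.5216

11.5216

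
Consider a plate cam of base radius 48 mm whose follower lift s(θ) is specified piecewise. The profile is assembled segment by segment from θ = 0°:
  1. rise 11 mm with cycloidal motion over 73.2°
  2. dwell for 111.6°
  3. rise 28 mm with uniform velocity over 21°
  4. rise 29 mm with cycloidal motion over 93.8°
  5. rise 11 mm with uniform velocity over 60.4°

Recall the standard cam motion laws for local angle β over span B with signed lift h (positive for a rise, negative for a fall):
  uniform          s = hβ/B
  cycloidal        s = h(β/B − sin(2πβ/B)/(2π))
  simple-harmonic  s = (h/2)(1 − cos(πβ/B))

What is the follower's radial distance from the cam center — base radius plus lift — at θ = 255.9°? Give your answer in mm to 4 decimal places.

seg 1 [0°–73.2°] cycloidal, h=11: full span → s += 11 → s = 11.0000
seg 2 [73.2°–184.8°] dwell: s stays 11.0000
seg 3 [184.8°–205.8°] uniform, h=28: full span → s += 28 → s = 39.0000
seg 4 [205.8°–299.6°] cycloidal, h=29: θ=255.9° here. β=50.1, B=93.8. 29·(0.5341 − sin(2π·0.5341)/(2π)) = 16.4711 → s = 55.4711
radial distance = base radius + s = 48 + 55.4711 = 103.4711

103.4711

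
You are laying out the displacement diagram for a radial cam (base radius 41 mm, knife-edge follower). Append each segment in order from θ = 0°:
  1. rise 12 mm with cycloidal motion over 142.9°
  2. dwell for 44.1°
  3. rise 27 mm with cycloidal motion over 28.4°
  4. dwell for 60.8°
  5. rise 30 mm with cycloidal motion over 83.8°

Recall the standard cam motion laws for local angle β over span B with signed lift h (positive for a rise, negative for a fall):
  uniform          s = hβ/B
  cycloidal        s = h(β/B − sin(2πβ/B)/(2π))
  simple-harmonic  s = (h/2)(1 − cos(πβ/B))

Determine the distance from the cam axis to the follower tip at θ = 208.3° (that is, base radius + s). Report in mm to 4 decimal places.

seg 1 [0°–142.9°] cycloidal, h=12: full span → s += 12 → s = 12.0000
seg 2 [142.9°–187°] dwell: s stays 12.0000
seg 3 [187°–215.4°] cycloidal, h=27: θ=208.3° here. β=21.3, B=28.4. 27·(0.7500 − sin(2π·0.7500)/(2π)) = 24.5472 → s = 36.5472
radial distance = base radius + s = 41 + 36.5472 = 77.5472

77.5472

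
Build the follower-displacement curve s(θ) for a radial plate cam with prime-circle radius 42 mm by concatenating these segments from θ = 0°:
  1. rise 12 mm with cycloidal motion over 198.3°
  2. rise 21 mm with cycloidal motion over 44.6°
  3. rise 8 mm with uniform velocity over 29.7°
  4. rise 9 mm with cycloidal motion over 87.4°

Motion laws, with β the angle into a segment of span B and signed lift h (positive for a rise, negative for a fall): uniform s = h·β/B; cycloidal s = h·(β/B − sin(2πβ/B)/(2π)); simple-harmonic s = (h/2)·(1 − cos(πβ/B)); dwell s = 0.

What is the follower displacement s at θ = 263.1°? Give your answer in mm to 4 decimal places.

seg 1 [0°–198.3°] cycloidal, h=12: full span → s += 12 → s = 12.0000
seg 2 [198.3°–242.9°] cycloidal, h=21: full span → s += 21 → s = 33.0000
seg 3 [242.9°–272.6°] uniform, h=8: θ=263.1° here. β=20.2, B=29.7. 8·20.2/29.7 = 5.4411 → s = 38.4411

38.4411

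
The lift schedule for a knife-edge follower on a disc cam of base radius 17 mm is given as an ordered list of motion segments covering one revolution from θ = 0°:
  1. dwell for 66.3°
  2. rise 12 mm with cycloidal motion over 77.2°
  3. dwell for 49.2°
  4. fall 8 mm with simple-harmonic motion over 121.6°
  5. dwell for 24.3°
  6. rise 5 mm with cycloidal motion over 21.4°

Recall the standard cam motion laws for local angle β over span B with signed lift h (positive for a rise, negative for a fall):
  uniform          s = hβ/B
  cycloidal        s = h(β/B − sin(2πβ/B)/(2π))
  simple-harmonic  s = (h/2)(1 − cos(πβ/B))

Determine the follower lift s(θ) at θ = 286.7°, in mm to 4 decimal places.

seg 1 [0°–66.3°] dwell: s stays 0.0000
seg 2 [66.3°–143.5°] cycloidal, h=12: full span → s += 12 → s = 12.0000
seg 3 [143.5°–192.7°] dwell: s stays 12.0000
seg 4 [192.7°–314.3°] simple-harmonic, h=-8: θ=286.7° here. β=94, B=121.6. -8/2·(1 − cos(π·0.7730)) = -7.0255 → s = 4.9745

4.9745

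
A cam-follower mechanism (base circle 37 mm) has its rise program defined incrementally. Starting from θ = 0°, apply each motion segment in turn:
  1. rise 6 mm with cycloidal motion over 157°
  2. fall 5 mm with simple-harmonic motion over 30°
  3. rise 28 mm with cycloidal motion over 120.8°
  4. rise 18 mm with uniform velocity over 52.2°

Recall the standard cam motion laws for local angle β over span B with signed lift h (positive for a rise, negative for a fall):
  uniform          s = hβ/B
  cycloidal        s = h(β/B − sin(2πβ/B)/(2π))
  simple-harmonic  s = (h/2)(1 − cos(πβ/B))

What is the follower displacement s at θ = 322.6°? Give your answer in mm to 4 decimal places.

seg 1 [0°–157°] cycloidal, h=6: full span → s += 6 → s = 6.0000
seg 2 [157°–187°] simple-harmonic, h=-5: full span → s += -5 → s = 1.0000
seg 3 [187°–307.8°] cycloidal, h=28: full span → s += 28 → s = 29.0000
seg 4 [307.8°–360°] uniform, h=18: θ=322.6° here. β=14.8, B=52.2. 18·14.8/52.2 = 5.1034 → s = 34.1034

34.1034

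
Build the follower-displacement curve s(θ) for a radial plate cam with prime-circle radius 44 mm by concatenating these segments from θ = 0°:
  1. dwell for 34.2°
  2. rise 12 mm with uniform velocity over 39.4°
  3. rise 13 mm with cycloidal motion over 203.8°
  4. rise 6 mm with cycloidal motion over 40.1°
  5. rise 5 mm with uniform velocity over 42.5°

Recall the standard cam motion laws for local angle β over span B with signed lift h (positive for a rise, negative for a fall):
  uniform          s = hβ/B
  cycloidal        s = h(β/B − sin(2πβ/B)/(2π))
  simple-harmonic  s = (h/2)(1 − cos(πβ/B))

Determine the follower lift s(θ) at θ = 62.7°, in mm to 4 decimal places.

seg 1 [0°–34.2°] dwell: s stays 0.0000
seg 2 [34.2°–73.6°] uniform, h=12: θ=62.7° here. β=28.5, B=39.4. 12·28.5/39.4 = 8.6802 → s = 8.6802

8.6802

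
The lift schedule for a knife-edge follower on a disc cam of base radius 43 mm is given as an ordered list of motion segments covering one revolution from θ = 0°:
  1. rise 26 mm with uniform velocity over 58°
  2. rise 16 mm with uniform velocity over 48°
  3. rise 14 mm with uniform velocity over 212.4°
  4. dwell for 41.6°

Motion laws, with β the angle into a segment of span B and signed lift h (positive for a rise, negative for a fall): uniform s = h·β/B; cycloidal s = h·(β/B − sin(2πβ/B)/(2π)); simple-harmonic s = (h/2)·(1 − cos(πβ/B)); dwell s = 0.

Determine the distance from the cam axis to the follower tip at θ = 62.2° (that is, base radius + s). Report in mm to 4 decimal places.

seg 1 [0°–58°] uniform, h=26: full span → s += 26 → s = 26.0000
seg 2 [58°–106°] uniform, h=16: θ=62.2° here. β=4.2, B=48. 16·4.2/48 = 1.4000 → s = 27.4000
radial distance = base radius + s = 43 + 27.4000 = 70.4000

70.4000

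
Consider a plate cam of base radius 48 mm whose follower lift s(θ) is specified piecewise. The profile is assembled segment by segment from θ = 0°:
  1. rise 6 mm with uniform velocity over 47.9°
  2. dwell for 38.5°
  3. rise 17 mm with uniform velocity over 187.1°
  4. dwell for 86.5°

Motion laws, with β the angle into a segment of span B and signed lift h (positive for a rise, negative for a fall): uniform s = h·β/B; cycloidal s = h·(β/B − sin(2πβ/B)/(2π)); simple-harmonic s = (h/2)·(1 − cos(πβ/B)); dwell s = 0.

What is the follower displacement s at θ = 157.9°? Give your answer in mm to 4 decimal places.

seg 1 [0°–47.9°] uniform, h=6: full span → s += 6 → s = 6.0000
seg 2 [47.9°–86.4°] dwell: s stays 6.0000
seg 3 [86.4°–273.5°] uniform, h=17: θ=157.9° here. β=71.5, B=187.1. 17·71.5/187.1 = 6.4965 → s = 12.4965

12.4965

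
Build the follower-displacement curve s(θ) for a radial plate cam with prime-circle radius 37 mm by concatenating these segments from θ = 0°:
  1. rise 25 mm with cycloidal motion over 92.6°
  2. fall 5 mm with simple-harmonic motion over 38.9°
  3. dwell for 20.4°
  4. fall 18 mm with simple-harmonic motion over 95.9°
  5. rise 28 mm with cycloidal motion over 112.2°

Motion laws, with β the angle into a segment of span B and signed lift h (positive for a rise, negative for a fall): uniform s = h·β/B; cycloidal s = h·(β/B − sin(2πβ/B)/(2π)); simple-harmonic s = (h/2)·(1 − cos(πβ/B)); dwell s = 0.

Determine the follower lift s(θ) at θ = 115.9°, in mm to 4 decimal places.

seg 1 [0°–92.6°] cycloidal, h=25: full span → s += 25 → s = 25.0000
seg 2 [92.6°–131.5°] simple-harmonic, h=-5: θ=115.9° here. β=23.3, B=38.9. -5/2·(1 − cos(π·0.5990)) = -3.2649 → s = 21.7351

21.7351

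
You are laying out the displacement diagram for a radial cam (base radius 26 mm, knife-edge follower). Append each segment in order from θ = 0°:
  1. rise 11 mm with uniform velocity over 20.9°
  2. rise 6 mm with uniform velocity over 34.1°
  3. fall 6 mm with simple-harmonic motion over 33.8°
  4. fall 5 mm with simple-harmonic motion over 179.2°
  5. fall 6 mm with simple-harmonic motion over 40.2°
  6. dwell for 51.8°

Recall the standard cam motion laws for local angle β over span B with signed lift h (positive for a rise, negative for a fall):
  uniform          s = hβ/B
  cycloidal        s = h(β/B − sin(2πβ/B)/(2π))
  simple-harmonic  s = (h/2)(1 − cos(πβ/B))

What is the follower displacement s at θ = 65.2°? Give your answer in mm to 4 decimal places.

seg 1 [0°–20.9°] uniform, h=11: full span → s += 11 → s = 11.0000
seg 2 [20.9°–55°] uniform, h=6: full span → s += 6 → s = 17.0000
seg 3 [55°–88.8°] simple-harmonic, h=-6: θ=65.2° here. β=10.2, B=33.8. -6/2·(1 − cos(π·0.3018)) = -1.2502 → s = 15.7498

15.7498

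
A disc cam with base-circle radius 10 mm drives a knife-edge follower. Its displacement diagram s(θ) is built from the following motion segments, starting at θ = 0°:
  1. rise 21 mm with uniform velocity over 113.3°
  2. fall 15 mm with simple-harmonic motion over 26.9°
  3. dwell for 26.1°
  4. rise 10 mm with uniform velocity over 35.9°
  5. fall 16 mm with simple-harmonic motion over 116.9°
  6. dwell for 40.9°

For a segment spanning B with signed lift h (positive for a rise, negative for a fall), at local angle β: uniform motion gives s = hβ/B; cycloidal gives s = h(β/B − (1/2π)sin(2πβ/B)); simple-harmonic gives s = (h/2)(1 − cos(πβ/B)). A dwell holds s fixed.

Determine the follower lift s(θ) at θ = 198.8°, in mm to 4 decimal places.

seg 1 [0°–113.3°] uniform, h=21: full span → s += 21 → s = 21.0000
seg 2 [113.3°–140.2°] simple-harmonic, h=-15: full span → s += -15 → s = 6.0000
seg 3 [140.2°–166.3°] dwell: s stays 6.0000
seg 4 [166.3°–202.2°] uniform, h=10: θ=198.8° here. β=32.5, B=35.9. 10·32.5/35.9 = 9.0529 → s = 15.0529

15.0529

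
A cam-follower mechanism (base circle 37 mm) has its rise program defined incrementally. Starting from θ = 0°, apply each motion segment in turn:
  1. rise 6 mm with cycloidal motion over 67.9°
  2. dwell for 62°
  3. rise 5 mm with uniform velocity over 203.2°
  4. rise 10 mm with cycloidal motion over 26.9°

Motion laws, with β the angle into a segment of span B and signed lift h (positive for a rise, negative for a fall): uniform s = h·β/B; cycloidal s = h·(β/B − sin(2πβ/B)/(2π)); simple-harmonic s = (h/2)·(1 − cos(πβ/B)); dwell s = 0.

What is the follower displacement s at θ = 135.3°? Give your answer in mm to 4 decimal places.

seg 1 [0°–67.9°] cycloidal, h=6: full span → s += 6 → s = 6.0000
seg 2 [67.9°–129.9°] dwell: s stays 6.0000
seg 3 [129.9°–333.1°] uniform, h=5: θ=135.3° here. β=5.4, B=203.2. 5·5.4/203.2 = 0.1329 → s = 6.1329

6.1329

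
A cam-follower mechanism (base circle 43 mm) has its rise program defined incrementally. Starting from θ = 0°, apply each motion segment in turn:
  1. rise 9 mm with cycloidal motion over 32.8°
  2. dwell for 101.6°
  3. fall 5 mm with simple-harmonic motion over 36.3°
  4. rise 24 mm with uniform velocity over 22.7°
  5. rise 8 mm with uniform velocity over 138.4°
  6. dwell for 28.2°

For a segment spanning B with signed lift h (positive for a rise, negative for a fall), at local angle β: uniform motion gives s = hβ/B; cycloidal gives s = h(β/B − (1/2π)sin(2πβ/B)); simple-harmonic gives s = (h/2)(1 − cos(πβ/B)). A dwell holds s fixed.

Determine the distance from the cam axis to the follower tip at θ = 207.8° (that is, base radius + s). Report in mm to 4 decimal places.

seg 1 [0°–32.8°] cycloidal, h=9: full span → s += 9 → s = 9.0000
seg 2 [32.8°–134.4°] dwell: s stays 9.0000
seg 3 [134.4°–170.7°] simple-harmonic, h=-5: full span → s += -5 → s = 4.0000
seg 4 [170.7°–193.4°] uniform, h=24: full span → s += 24 → s = 28.0000
seg 5 [193.4°–331.8°] uniform, h=8: θ=207.8° here. β=14.4, B=138.4. 8·14.4/138.4 = 0.8324 → s = 28.8324
radial distance = base radius + s = 43 + 28.8324 = 71.8324

71.8324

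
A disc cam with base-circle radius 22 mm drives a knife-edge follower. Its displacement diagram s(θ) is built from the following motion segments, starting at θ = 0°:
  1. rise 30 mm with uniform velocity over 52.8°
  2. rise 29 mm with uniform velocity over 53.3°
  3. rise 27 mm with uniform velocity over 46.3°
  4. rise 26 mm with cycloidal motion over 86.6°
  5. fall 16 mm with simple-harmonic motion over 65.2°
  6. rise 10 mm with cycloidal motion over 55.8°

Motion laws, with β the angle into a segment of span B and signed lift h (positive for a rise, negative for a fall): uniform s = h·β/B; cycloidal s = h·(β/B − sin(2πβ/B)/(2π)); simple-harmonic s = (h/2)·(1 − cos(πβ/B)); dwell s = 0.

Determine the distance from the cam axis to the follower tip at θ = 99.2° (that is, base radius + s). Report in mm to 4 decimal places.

seg 1 [0°–52.8°] uniform, h=30: full span → s += 30 → s = 30.0000
seg 2 [52.8°–106.1°] uniform, h=29: θ=99.2° here. β=46.4, B=53.3. 29·46.4/53.3 = 25.2458 → s = 55.2458
radial distance = base radius + s = 22 + 55.2458 = 77.2458

77.2458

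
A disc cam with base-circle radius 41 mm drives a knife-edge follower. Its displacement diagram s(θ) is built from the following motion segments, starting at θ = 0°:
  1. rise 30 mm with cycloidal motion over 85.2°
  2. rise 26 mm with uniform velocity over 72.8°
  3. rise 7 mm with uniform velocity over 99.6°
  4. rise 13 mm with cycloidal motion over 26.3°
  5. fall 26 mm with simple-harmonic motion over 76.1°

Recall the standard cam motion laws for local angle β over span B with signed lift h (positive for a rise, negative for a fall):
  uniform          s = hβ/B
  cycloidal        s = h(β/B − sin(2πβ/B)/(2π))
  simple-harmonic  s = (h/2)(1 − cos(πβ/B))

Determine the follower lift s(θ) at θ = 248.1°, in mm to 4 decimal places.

seg 1 [0°–85.2°] cycloidal, h=30: full span → s += 30 → s = 30.0000
seg 2 [85.2°–158°] uniform, h=26: full span → s += 26 → s = 56.0000
seg 3 [158°–257.6°] uniform, h=7: θ=248.1° here. β=90.1, B=99.6. 7·90.1/99.6 = 6.3323 → s = 62.3323

62.3323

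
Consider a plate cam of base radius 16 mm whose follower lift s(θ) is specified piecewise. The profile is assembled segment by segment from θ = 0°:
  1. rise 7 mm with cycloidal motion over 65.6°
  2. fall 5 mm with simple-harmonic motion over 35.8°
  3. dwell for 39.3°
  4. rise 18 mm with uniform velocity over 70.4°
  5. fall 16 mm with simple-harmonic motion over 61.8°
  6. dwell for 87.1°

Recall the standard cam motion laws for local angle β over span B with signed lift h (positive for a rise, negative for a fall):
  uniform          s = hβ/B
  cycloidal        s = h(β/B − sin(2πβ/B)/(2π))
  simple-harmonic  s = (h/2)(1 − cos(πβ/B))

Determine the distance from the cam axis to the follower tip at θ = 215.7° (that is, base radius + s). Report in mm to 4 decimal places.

seg 1 [0°–65.6°] cycloidal, h=7: full span → s += 7 → s = 7.0000
seg 2 [65.6°–101.4°] simple-harmonic, h=-5: full span → s += -5 → s = 2.0000
seg 3 [101.4°–140.7°] dwell: s stays 2.0000
seg 4 [140.7°–211.1°] uniform, h=18: full span → s += 18 → s = 20.0000
seg 5 [211.1°–272.9°] simple-harmonic, h=-16: θ=215.7° here. β=4.6, B=61.8. -16/2·(1 − cos(π·0.0744)) = -0.2177 → s = 19.7823
radial distance = base radius + s = 16 + 19.7823 = 35.7823

35.7823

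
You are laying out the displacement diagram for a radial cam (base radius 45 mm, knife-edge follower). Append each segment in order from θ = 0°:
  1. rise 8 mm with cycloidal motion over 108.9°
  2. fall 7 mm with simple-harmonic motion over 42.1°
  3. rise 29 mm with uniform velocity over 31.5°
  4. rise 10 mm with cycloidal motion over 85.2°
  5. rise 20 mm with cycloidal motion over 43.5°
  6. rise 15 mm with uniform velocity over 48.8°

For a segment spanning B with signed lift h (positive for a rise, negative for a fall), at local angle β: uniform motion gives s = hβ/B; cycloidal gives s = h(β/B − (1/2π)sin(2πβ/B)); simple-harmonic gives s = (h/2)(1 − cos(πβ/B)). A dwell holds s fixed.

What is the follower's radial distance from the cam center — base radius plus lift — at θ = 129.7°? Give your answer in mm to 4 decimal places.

seg 1 [0°–108.9°] cycloidal, h=8: full span → s += 8 → s = 8.0000
seg 2 [108.9°–151°] simple-harmonic, h=-7: θ=129.7° here. β=20.8, B=42.1. -7/2·(1 − cos(π·0.4941)) = -3.4347 → s = 4.5653
radial distance = base radius + s = 45 + 4.5653 = 49.5653

49.5653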